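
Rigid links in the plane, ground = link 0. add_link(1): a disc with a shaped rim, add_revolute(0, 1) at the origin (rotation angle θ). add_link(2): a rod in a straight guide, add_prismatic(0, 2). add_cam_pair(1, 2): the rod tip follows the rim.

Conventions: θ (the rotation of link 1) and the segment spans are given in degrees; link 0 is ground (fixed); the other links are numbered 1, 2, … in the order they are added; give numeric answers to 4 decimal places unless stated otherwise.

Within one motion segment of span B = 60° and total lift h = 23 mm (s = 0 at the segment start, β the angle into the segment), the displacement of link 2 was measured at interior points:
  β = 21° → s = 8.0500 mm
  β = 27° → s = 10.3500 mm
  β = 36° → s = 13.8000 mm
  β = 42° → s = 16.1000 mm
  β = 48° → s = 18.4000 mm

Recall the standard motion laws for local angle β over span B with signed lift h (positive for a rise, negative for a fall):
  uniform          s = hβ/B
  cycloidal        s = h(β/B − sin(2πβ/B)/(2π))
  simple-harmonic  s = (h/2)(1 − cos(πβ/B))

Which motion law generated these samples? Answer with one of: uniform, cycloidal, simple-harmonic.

candidates at β/B = r: uniform s = h·r (linear in β); cycloidal s = h·(r − sin(2πr)/(2π)); simple-harmonic s = (h/2)(1 − cos(πr))
β=21°: printed 8.0500 | uniform 8.0500, cycloidal 5.0885, simple-harmonic 6.2791
β=27°: printed 10.3500 | uniform 10.3500, cycloidal 9.2188, simple-harmonic 9.7010
β=36°: printed 13.8000 | uniform 13.8000, cycloidal 15.9516, simple-harmonic 15.0537
β=42°: printed 16.1000 | uniform 16.1000, cycloidal 19.5814, simple-harmonic 18.2595
β=48°: printed 18.4000 | uniform 18.4000, cycloidal 21.8814, simple-harmonic 20.8037
only one law matches every sample → uniform

uniform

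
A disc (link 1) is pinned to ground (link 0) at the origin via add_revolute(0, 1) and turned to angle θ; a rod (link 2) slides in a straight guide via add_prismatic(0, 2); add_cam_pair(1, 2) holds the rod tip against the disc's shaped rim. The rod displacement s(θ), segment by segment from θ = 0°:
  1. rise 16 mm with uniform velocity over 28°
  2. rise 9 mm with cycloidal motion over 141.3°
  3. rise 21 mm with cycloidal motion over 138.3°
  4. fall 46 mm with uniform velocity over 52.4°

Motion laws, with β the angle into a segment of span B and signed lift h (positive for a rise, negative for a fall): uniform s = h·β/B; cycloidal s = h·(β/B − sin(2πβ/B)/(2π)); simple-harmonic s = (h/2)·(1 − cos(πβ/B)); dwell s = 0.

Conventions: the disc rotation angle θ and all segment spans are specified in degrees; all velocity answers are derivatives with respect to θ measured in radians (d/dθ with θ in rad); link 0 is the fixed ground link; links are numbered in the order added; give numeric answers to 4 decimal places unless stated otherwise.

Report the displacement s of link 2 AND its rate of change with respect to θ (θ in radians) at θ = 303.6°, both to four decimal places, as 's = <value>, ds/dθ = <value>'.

segment 1 (0° to 28°, uniform, h = 16) is passed completely: s = 0.0000 + (16) = 16.0000
segment 2 (28° to 169.3°, cycloidal, h = 9) is passed completely: s = 16.0000 + (9) = 25.0000
θ = 303.6° falls in segment 3 (169.3° to 307.6°, cycloidal, h = 21): β = 303.6 − 169.3 = 134.3°, B = 138.3°; Δs = 21·(0.9711 − sin(2π·0.9711)/(2π)) = 20.9967; s = 25.0000 + 20.9967 = 45.9967
velocity in seg [169.3°–307.6°] (cycloidal), θ in radians: β = 134.3° = 2.3440 rad, B = 138.3° = 2.4138 rad; ds/dθ = (h/B)(1 − cos(2πβ/B)) = (21/2.4138)(1 − cos(2π·0.9711)) = 0.143262 mm/rad

s = 45.9967, ds/dθ = 0.1433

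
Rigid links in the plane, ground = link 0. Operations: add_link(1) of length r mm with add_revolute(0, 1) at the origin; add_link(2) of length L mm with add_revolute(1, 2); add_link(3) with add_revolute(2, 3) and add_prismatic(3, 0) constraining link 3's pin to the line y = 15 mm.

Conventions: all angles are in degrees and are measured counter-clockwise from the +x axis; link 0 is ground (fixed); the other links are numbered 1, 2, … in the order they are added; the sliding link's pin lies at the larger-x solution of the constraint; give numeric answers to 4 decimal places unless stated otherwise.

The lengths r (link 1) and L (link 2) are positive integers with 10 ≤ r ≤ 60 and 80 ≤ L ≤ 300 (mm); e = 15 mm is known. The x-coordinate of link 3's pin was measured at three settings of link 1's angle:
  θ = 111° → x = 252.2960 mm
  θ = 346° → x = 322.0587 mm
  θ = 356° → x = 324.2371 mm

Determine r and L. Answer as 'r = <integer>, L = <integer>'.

constraint per measurement: (x − r cos θ)² + (r sin θ − e)² = L²
subtracting the θ₁ and θ₂ equations cancels the r² and L² terms:
r = (x₁² − x₂²) / (2[(x₁cos θ₁ + e sin θ₁) − (x₂cos θ₂ + e sin θ₂)]) = 52.0000 → r = 52
L² = (x₁ − r cos θ₁)² + (r sin θ₁ − e)² = 74529.0254 → L = 273.0000 → L = 273
check at θ₃=356°: x = 324.2371 (printed 324.2371) ✓

r = 52, L = 273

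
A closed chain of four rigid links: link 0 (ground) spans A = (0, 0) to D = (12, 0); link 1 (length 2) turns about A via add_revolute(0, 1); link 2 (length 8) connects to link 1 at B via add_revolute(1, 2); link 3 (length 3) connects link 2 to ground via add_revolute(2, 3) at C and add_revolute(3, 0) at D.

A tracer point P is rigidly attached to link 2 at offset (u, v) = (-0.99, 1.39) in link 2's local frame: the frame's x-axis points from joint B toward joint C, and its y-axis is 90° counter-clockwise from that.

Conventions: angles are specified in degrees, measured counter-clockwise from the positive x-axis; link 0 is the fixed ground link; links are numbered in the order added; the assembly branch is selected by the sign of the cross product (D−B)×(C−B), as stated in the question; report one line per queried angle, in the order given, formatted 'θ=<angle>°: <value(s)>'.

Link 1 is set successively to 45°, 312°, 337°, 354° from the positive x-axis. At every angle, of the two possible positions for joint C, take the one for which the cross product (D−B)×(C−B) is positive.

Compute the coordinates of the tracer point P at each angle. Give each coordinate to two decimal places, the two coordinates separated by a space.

A=(0,0), D=(12.00,0)
θ=45°: B = A + 2.00·(cos45°, sin45°) = (1.4142, 1.4142)
θ=45°: |BD| = 10.6798
θ=45°: circle(B,8.00) ∩ circle(D,3.00): a=7.9149, h=1.1640
θ=45°:   candidates: C₊=(9.4135,1.5199) cross=12.432; C₋=(9.1052,-0.7876) cross=-12.432
θ=45°:   branch + wants cross > 0 → take C=(9.4135,1.5199) (cross=12.432)
θ=45°: ex = (C−B)/|BC| = (0.9999,0.0132); ey = (-0.0132,0.9999)
θ=45°: P = B + -0.99·ex + 1.39·ey = (0.4059,2.7910)
θ=312°: B = A + 2.00·(cos312°, sin312°) = (1.3383, -1.4863)
θ=312°: |BD| = 10.7648
θ=312°: circle(B,8.00) ∩ circle(D,3.00): a=7.9370, h=1.0018
θ=312°:   candidates: C₊=(9.0610,0.6017) cross=10.784; C₋=(9.3376,-1.3826) cross=-10.784
θ=312°:   branch + wants cross > 0 → take C=(9.0610,0.6017) (cross=10.784)
θ=312°: ex = (C−B)/|BC| = (0.9653,0.2610); ey = (-0.2610,0.9653)
θ=312°: P = B + -0.99·ex + 1.39·ey = (0.0198,-0.4029)
θ=337°: B = A + 2.00·(cos337°, sin337°) = (1.8410, -0.7815)
θ=337°: |BD| = 10.1890
θ=337°: circle(B,8.00) ∩ circle(D,3.00): a=7.7935, h=1.8060
θ=337°:   candidates: C₊=(9.4730,1.6169) cross=18.401; C₋=(9.7501,-1.9844) cross=-18.401
θ=337°:   branch + wants cross > 0 → take C=(9.4730,1.6169) (cross=18.401)
θ=337°: ex = (C−B)/|BC| = (0.9540,0.2998); ey = (-0.2998,0.9540)
θ=337°: P = B + -0.99·ex + 1.39·ey = (0.4798,0.2478)
θ=354°: B = A + 2.00·(cos354°, sin354°) = (1.9890, -0.2091)
θ=354°: |BD| = 10.0131
θ=354°: circle(B,8.00) ∩ circle(D,3.00): a=7.7530, h=1.9727
θ=354°:   candidates: C₊=(9.6991,1.9251) cross=19.753; C₋=(9.7815,-2.0195) cross=-19.753
θ=354°:   branch + wants cross > 0 → take C=(9.6991,1.9251) (cross=19.753)
θ=354°: ex = (C−B)/|BC| = (0.9638,0.2668); ey = (-0.2668,0.9638)
θ=354°: P = B + -0.99·ex + 1.39·ey = (0.6641,0.8665)

θ=45°: 0.41 2.79
θ=312°: 0.02 -0.40
θ=337°: 0.48 0.25
θ=354°: 0.66 0.87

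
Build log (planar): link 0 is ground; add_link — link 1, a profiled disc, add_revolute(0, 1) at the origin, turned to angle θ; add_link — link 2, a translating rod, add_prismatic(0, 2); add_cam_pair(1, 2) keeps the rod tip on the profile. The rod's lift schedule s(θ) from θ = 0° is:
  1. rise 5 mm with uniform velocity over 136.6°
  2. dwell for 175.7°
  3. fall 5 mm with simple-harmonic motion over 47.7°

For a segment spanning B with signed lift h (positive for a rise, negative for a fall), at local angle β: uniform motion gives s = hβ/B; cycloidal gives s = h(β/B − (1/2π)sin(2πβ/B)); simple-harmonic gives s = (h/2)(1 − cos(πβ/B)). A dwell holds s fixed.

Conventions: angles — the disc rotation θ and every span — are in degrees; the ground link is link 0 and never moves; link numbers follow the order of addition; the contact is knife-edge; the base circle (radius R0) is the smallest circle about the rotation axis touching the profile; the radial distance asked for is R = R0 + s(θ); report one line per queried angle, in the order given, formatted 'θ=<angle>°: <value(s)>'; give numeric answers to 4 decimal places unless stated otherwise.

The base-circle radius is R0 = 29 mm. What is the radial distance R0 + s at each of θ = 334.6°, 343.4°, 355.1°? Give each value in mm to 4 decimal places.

seg 1 [0°–136.6°] uniform, h=5: full span → s += 5 → s = 5.0000
seg 2 [136.6°–312.3°] dwell: s stays 5.0000
seg 3 [312.3°–360°] simple-harmonic, h=-5: θ=334.6° here. β=22.3, B=47.7. -5/2·(1 − cos(π·0.4675)) = -2.2452 → s = 2.7548
seg 3 [312.3°–360°] simple-harmonic, h=-5: θ=343.4° here. β=31.1, B=47.7. -5/2·(1 − cos(π·0.6520)) = -3.6489 → s = 1.3511
seg 3 [312.3°–360°] simple-harmonic, h=-5: θ=355.1° here. β=42.8, B=47.7. -5/2·(1 − cos(π·0.8973)) = -4.8709 → s = 0.1291
θ=334.6°: R = R0 + s = 29 + 2.7548 = 31.7548
θ=343.4°: R = R0 + s = 29 + 1.3511 = 30.3511
θ=355.1°: R = R0 + s = 29 + 0.1291 = 29.1291

θ=334.6°: 31.7548
θ=343.4°: 30.3511
θ=355.1°: 29.1291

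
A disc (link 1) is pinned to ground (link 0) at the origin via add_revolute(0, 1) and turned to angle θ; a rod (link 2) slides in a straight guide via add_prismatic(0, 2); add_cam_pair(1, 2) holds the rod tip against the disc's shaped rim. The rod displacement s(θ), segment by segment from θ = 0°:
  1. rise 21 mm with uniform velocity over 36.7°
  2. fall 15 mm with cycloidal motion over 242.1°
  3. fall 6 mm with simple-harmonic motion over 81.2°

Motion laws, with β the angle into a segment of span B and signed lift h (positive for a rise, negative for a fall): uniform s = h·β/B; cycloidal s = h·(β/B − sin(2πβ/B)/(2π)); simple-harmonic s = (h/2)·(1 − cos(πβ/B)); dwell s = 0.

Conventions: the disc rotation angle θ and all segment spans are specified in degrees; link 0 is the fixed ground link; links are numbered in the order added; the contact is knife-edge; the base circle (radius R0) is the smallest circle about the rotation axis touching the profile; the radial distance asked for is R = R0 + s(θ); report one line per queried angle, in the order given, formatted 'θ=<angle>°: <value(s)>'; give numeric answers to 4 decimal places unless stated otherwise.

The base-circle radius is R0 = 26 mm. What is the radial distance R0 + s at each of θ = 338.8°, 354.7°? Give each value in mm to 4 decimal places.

segment 1 (0° to 36.7°, uniform, h = 21) is passed completely: s = 0.0000 + (21) = 21.0000
segment 2 (36.7° to 278.8°, cycloidal, h = -15) is passed completely: s = 21.0000 + (-15) = 6.0000
θ = 338.8° falls in segment 3 (278.8° to 360°, simple-harmonic, h = -6): β = 338.8 − 278.8 = 60°, B = 81.2°; Δs = -6/2·(1 − cos(π·0.7389)) = -5.0462; s = 6.0000 − 5.0462 = 0.9538
θ = 354.7° falls in segment 3 (278.8° to 360°, simple-harmonic, h = -6): β = 354.7 − 278.8 = 75.9°, B = 81.2°; Δs = -6/2·(1 − cos(π·0.9347)) = -5.9371; s = 6.0000 − 5.9371 = 0.0629
θ=338.8°: R = R0 + s = 26 + 0.9538 = 26.9538
θ=354.7°: R = R0 + s = 26 + 0.0629 = 26.0629

θ=338.8°: 26.9538
θ=354.7°: 26.0629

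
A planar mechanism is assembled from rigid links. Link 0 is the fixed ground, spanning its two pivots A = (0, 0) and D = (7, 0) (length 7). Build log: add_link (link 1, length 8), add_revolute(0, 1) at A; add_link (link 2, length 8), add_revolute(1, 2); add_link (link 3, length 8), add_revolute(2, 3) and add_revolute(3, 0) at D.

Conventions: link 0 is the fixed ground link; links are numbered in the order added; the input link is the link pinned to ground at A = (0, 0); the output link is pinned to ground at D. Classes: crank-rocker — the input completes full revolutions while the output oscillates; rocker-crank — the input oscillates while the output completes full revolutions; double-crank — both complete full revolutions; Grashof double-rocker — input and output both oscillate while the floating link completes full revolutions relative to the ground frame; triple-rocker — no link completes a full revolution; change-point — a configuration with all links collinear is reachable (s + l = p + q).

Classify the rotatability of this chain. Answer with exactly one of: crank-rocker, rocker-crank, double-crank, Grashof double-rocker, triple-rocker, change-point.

lengths: ground=7, input=8, coupler=8, output=8
sorted: s=7 (shortest), l=8 (longest), p+q=16
s + l = 15 vs p + q = 16
s + l < p + q (Grashof) with shortest = ground link → double-crank

double-crank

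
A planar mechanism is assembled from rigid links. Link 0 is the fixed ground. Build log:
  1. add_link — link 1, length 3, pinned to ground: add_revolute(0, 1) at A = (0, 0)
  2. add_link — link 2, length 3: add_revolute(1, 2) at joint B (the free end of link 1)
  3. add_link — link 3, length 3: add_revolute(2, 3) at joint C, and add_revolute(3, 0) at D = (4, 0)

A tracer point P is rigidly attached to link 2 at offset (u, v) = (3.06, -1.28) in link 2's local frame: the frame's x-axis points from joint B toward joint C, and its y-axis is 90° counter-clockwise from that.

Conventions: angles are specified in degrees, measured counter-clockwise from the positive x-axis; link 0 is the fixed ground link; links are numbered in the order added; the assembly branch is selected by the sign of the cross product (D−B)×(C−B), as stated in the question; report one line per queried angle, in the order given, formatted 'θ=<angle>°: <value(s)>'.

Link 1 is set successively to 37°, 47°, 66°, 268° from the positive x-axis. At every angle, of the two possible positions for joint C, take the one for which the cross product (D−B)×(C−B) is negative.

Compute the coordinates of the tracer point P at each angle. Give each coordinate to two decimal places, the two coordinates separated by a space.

A=(0,0), D=(4.00,0)
θ=37°: B = A + 3.00·(cos37°, sin37°) = (2.3959, 1.8054)
θ=37°: |BD| = 2.4151
θ=37°: circle(B,3.00) ∩ circle(D,3.00): a=1.2076, h=2.7462
θ=37°:   candidates: C₊=(5.2509,2.7267) cross=6.632; C₋=(1.1450,-0.9213) cross=-6.632
θ=37°:   branch - wants cross < 0 → take C=(1.1450,-0.9213) (cross=-6.632)
θ=37°: ex = (C−B)/|BC| = (-0.4170,-0.9089); ey = (0.9089,-0.4170)
θ=37°: P = B + 3.06·ex + -1.28·ey = (-0.0435,-0.4421)
θ=47°: B = A + 3.00·(cos47°, sin47°) = (2.0460, 2.1941)
θ=47°: |BD| = 2.9380
θ=47°: circle(B,3.00) ∩ circle(D,3.00): a=1.4690, h=2.6157
θ=47°:   candidates: C₊=(4.9764,2.8367) cross=7.685; C₋=(1.0696,-0.6426) cross=-7.685
θ=47°:   branch - wants cross < 0 → take C=(1.0696,-0.6426) (cross=-7.685)
θ=47°: ex = (C−B)/|BC| = (-0.3255,-0.9456); ey = (0.9456,-0.3255)
θ=47°: P = B + 3.06·ex + -1.28·ey = (-0.1602,-0.2828)
θ=66°: B = A + 3.00·(cos66°, sin66°) = (1.2202, 2.7406)
θ=66°: |BD| = 3.9036
θ=66°: circle(B,3.00) ∩ circle(D,3.00): a=1.9518, h=2.2782
θ=66°:   candidates: C₊=(4.2096,2.9927) cross=8.893; C₋=(1.0106,-0.2520) cross=-8.893
θ=66°:   branch - wants cross < 0 → take C=(1.0106,-0.2520) (cross=-8.893)
θ=66°: ex = (C−B)/|BC| = (-0.0699,-0.9976); ey = (0.9976,-0.0699)
θ=66°: P = B + 3.06·ex + -1.28·ey = (-0.2705,-0.2225)
θ=268°: B = A + 3.00·(cos268°, sin268°) = (-0.1047, -2.9982)
θ=268°: |BD| = 5.0831
θ=268°: circle(B,3.00) ∩ circle(D,3.00): a=2.5415, h=1.5939
θ=268°:   candidates: C₊=(1.0075,-0.2120) cross=8.102; C₋=(2.8878,-2.7862) cross=-8.102
θ=268°:   branch - wants cross < 0 → take C=(2.8878,-2.7862) (cross=-8.102)
θ=268°: ex = (C−B)/|BC| = (0.9975,0.0707); ey = (-0.0707,0.9975)
θ=268°: P = B + 3.06·ex + -1.28·ey = (3.0381,-4.0588)

θ=37°: -0.04 -0.44
θ=47°: -0.16 -0.28
θ=66°: -0.27 -0.22
θ=268°: 3.04 -4.06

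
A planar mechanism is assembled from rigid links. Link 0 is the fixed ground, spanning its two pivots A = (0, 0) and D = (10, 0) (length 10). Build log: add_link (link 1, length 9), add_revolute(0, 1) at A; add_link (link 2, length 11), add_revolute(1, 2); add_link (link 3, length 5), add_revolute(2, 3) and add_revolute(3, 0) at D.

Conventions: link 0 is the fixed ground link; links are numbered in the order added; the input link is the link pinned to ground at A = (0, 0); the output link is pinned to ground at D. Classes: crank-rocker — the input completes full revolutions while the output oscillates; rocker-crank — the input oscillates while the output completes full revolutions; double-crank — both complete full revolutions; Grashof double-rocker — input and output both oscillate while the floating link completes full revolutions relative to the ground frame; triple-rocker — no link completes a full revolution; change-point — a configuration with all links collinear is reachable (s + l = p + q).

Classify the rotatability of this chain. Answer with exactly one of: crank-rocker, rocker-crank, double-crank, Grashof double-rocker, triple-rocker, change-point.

lengths: ground=10, input=9, coupler=11, output=5
sorted: s=5 (shortest), l=11 (longest), p+q=19
s + l = 16 vs p + q = 19
s + l < p + q (Grashof) with shortest = output link → rocker-crank

rocker-crank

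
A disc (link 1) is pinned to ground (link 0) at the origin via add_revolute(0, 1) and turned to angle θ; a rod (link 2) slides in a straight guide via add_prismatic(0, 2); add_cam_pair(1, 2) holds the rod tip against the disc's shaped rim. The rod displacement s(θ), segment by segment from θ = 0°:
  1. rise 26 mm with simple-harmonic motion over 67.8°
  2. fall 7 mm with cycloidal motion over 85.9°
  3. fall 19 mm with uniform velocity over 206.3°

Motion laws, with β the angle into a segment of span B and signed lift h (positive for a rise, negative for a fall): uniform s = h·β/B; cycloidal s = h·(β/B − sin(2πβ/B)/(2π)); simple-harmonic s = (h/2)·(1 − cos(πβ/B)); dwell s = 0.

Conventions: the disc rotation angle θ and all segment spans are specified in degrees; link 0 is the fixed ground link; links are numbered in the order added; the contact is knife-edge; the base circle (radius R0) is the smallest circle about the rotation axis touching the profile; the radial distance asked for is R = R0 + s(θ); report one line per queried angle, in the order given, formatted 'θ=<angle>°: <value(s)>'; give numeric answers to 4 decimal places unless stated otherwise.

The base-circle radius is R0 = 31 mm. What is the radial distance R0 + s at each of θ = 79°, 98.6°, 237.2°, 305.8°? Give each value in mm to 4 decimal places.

segment 1 (0° to 67.8°, simple-harmonic, h = 26) is passed completely: s = 0.0000 + (26) = 26.0000
θ = 79° falls in segment 2 (67.8° to 153.7°, cycloidal, h = -7): β = 79 − 67.8 = 11.2°, B = 85.9°; Δs = -7·(0.1304 − sin(2π·0.1304)/(2π)) = -0.0987; s = 26.0000 − 0.0987 = 25.9013
θ = 98.6° falls in segment 2 (67.8° to 153.7°, cycloidal, h = -7): β = 98.6 − 67.8 = 30.8°, B = 85.9°; Δs = -7·(0.3586 − sin(2π·0.3586)/(2π)) = -1.6451; s = 26.0000 − 1.6451 = 24.3549
segment 2 (67.8° to 153.7°, cycloidal, h = -7) is passed completely: s = 26.0000 + (-7) = 19.0000
θ = 237.2° falls in segment 3 (153.7° to 360°, uniform, h = -19): β = 237.2 − 153.7 = 83.5°, B = 206.3°; Δs = -19·83.5/206.3 = -7.6903; s = 19.0000 − 7.6903 = 11.3097
θ = 305.8° falls in segment 3 (153.7° to 360°, uniform, h = -19): β = 305.8 − 153.7 = 152.1°, B = 206.3°; Δs = -19·152.1/206.3 = -14.0082; s = 19.0000 − 14.0082 = 4.9918
θ=79°: R = R0 + s = 31 + 25.9013 = 56.9013
θ=98.6°: R = R0 + s = 31 + 24.3549 = 55.3549
θ=237.2°: R = R0 + s = 31 + 11.3097 = 42.3097
θ=305.8°: R = R0 + s = 31 + 4.9918 = 35.9918

θ=79°: 56.9013
θ=98.6°: 55.3549
θ=237.2°: 42.3097
θ=305.8°: 35.9918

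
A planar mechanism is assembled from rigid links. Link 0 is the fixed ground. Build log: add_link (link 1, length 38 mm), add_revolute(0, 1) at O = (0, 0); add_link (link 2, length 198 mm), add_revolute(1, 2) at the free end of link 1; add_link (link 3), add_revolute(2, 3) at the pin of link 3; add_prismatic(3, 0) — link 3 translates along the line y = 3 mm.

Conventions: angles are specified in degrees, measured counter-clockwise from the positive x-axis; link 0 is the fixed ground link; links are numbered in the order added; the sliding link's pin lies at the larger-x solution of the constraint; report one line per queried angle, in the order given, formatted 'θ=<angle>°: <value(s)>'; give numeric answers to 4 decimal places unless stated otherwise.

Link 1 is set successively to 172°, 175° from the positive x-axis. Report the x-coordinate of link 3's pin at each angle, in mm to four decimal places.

geometry: r = 38 mm, L = 198 mm, e = 3 mm
θ=172°: crank pin P = (r cos θ, r sin θ) = (-37.630187, 5.288578)
θ=172°: h = r sin θ − e = 5.288578 − 3 = 2.288578
θ=172°: x = r cos θ + √(L² − h²) = -37.630187 + 197.986773 = 160.356587
θ=175°: crank pin P = (r cos θ, r sin θ) = (-37.855399, 3.311918)
θ=175°: h = r sin θ − e = 3.311918 − 3 = 0.311918
θ=175°: x = r cos θ + √(L² − h²) = -37.855399 + 197.999754 = 160.144356

θ=172°: 160.3566
θ=175°: 160.1444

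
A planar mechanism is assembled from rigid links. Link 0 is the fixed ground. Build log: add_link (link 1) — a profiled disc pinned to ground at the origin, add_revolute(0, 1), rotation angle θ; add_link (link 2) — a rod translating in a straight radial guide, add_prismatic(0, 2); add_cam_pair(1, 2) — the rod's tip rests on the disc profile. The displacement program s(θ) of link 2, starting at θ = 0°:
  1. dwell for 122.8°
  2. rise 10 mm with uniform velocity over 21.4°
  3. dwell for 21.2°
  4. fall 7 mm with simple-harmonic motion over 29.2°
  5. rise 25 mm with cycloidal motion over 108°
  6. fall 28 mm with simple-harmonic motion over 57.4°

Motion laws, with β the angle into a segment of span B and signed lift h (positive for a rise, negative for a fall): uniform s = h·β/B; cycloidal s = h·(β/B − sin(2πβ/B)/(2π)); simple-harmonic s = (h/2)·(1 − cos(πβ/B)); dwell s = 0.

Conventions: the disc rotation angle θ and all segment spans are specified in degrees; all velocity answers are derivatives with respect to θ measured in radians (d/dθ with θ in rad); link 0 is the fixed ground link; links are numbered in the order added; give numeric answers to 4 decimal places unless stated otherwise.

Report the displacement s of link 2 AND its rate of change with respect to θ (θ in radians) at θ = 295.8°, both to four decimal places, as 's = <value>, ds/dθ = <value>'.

seg 1 [0°–122.8°] dwell: s stays 0.0000
seg 2 [122.8°–144.2°] uniform, h=10: full span → s += 10 → s = 10.0000
seg 3 [144.2°–165.4°] dwell: s stays 10.0000
seg 4 [165.4°–194.6°] simple-harmonic, h=-7: full span → s += -7 → s = 3.0000
seg 5 [194.6°–302.6°] cycloidal, h=25: θ=295.8° here. β=101.2, B=108. 25·(0.9370 − sin(2π·0.9370)/(2π)) = 24.9593 → s = 27.9593
velocity in seg [194.6°–302.6°] (cycloidal), θ in radians: β = 101.2° = 1.7663 rad, B = 108° = 1.8850 rad; ds/dθ = (h/B)(1 − cos(2πβ/B)) = (25/1.8850)(1 − cos(2π·0.9370)) = 1.024395 mm/rad

s = 27.9593, ds/dθ = 1.0244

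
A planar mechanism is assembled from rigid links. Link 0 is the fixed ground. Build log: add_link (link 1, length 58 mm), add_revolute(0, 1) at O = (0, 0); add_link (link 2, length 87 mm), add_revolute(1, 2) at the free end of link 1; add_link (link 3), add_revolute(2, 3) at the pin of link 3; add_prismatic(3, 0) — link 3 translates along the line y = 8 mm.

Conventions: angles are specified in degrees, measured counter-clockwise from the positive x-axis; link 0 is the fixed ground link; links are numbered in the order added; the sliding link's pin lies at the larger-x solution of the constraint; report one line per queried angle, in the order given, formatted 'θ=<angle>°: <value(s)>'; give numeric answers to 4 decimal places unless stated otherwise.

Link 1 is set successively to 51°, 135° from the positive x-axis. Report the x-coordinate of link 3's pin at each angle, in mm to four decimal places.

geometry: r = 58 mm, L = 87 mm, e = 8 mm
θ=51°: crank pin P = (r cos θ, r sin θ) = (36.500583, 45.074466)
θ=51°: h = r sin θ − e = 45.074466 − 8 = 37.074466
θ=51°: x = r cos θ + √(L² − h²) = 36.500583 + 78.705044 = 115.205627
θ=135°: crank pin P = (r cos θ, r sin θ) = (-41.012193, 41.012193)
θ=135°: h = r sin θ − e = 41.012193 − 8 = 33.012193
θ=135°: x = r cos θ + √(L² − h²) = -41.012193 + 80.493448 = 39.481254

θ=51°: 115.2056
θ=135°: 39.4813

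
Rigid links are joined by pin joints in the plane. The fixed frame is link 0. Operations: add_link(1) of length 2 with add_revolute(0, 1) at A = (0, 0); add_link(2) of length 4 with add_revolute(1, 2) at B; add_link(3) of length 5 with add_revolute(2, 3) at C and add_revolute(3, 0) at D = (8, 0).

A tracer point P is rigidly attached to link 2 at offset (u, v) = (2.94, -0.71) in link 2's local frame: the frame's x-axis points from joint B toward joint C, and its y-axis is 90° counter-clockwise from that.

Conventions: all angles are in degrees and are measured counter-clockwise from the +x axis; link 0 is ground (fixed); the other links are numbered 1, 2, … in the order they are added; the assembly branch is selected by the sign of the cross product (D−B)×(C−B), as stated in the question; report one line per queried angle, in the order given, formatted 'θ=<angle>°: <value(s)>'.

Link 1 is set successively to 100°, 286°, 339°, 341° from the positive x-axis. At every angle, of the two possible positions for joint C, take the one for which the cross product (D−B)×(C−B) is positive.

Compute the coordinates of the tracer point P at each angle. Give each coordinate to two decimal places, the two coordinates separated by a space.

A=(0,0), D=(8.00,0)
θ=100°: B = A + 2.00·(cos100°, sin100°) = (-0.3473, 1.9696)
θ=100°: |BD| = 8.5765
θ=100°: circle(B,4.00) ∩ circle(D,5.00): a=3.7636, h=1.3548
θ=100°:   candidates: C₊=(3.6268,2.4239) cross=11.620; C₋=(3.0046,-0.2133) cross=-11.620
θ=100°:   branch + wants cross > 0 → take C=(3.6268,2.4239) (cross=11.620)
θ=100°: ex = (C−B)/|BC| = (0.9935,0.1136); ey = (-0.1136,0.9935)
θ=100°: P = B + 2.94·ex + -0.71·ey = (2.6543,1.5981)
θ=286°: B = A + 2.00·(cos286°, sin286°) = (0.5513, -1.9225)
θ=286°: |BD| = 7.6928
θ=286°: circle(B,4.00) ∩ circle(D,5.00): a=3.2615, h=2.3158
θ=286°:   candidates: C₊=(3.1305,1.1349) cross=17.815; C₋=(4.2880,-3.3498) cross=-17.815
θ=286°:   branch + wants cross > 0 → take C=(3.1305,1.1349) (cross=17.815)
θ=286°: ex = (C−B)/|BC| = (0.6448,0.7643); ey = (-0.7643,0.6448)
θ=286°: P = B + 2.94·ex + -0.71·ey = (2.9897,-0.1332)
θ=339°: B = A + 2.00·(cos339°, sin339°) = (1.8672, -0.7167)
θ=339°: |BD| = 6.1746
θ=339°: circle(B,4.00) ∩ circle(D,5.00): a=2.3585, h=3.2307
θ=339°:   candidates: C₊=(3.8347,2.7659) cross=19.948; C₋=(4.5847,-3.6518) cross=-19.948
θ=339°:   branch + wants cross > 0 → take C=(3.8347,2.7659) (cross=19.948)
θ=339°: ex = (C−B)/|BC| = (0.4919,0.8707); ey = (-0.8707,0.4919)
θ=339°: P = B + 2.94·ex + -0.71·ey = (3.9315,1.4938)
θ=341°: B = A + 2.00·(cos341°, sin341°) = (1.8910, -0.6511)
θ=341°: |BD| = 6.1436
θ=341°: circle(B,4.00) ∩ circle(D,5.00): a=2.3393, h=3.2446
θ=341°:   candidates: C₊=(3.8733,2.8232) cross=19.934; C₋=(4.5611,-3.6296) cross=-19.934
θ=341°:   branch + wants cross > 0 → take C=(3.8733,2.8232) (cross=19.934)
θ=341°: ex = (C−B)/|BC| = (0.4956,0.8686); ey = (-0.8686,0.4956)
θ=341°: P = B + 2.94·ex + -0.71·ey = (3.9647,1.5506)

θ=100°: 2.65 1.60
θ=286°: 2.99 -0.13
θ=339°: 3.93 1.49
θ=341°: 3.96 1.55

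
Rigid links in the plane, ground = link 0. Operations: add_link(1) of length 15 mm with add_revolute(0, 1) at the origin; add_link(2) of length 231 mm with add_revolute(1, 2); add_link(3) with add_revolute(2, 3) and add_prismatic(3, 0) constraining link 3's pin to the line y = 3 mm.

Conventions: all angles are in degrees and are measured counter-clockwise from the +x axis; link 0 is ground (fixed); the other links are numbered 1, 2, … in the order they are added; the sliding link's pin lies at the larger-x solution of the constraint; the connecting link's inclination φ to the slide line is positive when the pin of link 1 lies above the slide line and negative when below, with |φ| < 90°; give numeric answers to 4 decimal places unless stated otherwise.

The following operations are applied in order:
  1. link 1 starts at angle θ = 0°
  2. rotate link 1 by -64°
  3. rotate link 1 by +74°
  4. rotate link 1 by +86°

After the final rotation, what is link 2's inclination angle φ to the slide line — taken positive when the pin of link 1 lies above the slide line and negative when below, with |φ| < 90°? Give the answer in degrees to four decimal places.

geometry: r = 15 mm, L = 231 mm, e = 3 mm; θ starts at 0°
rotate link 1 by -64°: θ ← 0° -64° = -64°
rotate link 1 by +74°: θ ← -64° +74° = 10°
rotate link 1 by +86°: θ ← 10° +86° = 96°
h = r sin θ − e = 14.917828 − 3 = 11.917828
sin φ = h / L = 11.917828 / 231 = 0.05159233
φ = arcsin(0.05159233) = 2.957336°

2.9573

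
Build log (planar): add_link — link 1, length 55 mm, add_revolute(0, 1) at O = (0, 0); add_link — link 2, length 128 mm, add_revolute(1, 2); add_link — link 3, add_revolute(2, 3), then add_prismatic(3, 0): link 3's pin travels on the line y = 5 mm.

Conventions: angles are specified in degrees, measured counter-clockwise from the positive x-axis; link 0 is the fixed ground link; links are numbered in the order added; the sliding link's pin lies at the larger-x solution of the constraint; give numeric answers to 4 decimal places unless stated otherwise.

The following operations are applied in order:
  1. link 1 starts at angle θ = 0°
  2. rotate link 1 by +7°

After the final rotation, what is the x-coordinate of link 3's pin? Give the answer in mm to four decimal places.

geometry: r = 55 mm, L = 128 mm, e = 5 mm; θ starts at 0°
rotate link 1 by +7°: θ ← 0° +7° = 7°
crank pin P = (r cos θ, r sin θ) = (54.590038, 6.702814)
h = r sin θ − e = 6.702814 − 5 = 1.702814
x = r cos θ + √(L² − h²) = 54.590038 + 127.988673 = 182.578711

182.5787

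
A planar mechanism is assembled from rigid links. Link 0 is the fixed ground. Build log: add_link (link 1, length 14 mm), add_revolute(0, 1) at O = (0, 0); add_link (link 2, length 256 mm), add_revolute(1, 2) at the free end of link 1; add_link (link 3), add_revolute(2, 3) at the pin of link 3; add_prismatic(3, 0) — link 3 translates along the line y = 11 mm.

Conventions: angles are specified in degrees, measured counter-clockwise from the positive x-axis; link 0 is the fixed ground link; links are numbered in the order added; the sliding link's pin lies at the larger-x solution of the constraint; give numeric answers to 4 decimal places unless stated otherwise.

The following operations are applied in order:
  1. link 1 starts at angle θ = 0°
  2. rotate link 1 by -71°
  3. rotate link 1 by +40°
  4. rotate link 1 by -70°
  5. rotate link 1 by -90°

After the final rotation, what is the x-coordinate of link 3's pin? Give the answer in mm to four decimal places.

geometry: r = 14 mm, L = 256 mm, e = 11 mm; θ starts at 0°
rotate link 1 by -71°: θ ← 0° -71° = -71°
rotate link 1 by +40°: θ ← -71° +40° = -31°
rotate link 1 by -70°: θ ← -31° -70° = -101°
rotate link 1 by -90°: θ ← -101° -90° = -191°
crank pin P = (r cos θ, r sin θ) = (-13.742781, 2.671326)
h = r sin θ − e = 2.671326 − 11 = -8.328674
x = r cos θ + √(L² − h²) = -13.742781 + 255.864482 = 242.121702

242.1217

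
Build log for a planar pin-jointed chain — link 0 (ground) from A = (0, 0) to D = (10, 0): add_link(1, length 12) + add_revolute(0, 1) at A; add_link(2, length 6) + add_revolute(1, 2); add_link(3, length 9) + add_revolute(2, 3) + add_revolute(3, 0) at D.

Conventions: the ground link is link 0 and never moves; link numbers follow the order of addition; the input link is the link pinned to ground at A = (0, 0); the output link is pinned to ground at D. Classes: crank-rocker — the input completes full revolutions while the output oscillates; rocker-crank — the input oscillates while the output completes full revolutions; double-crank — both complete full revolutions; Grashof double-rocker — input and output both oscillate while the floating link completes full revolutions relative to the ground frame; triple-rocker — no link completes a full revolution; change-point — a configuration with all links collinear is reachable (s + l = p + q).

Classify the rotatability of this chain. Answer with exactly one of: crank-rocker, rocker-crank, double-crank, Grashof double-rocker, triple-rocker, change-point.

lengths: ground=10, input=12, coupler=6, output=9
sorted: s=6 (shortest), l=12 (longest), p+q=19
s + l = 18 vs p + q = 19
s + l < p + q (Grashof) with shortest = coupler link → Grashof double-rocker

Grashof double-rocker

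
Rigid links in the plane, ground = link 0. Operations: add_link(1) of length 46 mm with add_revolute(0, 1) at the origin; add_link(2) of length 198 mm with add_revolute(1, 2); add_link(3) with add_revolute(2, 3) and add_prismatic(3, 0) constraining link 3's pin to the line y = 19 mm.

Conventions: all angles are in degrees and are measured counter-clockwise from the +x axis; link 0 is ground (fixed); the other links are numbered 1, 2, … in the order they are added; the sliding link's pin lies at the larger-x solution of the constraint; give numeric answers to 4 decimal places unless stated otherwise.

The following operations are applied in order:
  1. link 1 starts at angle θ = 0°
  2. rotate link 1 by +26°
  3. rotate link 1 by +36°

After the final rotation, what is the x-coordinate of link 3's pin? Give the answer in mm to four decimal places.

geometry: r = 46 mm, L = 198 mm, e = 19 mm; θ starts at 0°
rotate link 1 by +26°: θ ← 0° +26° = 26°
rotate link 1 by +36°: θ ← 26° +36° = 62°
crank pin P = (r cos θ, r sin θ) = (21.595692, 40.615589)
h = r sin θ − e = 40.615589 − 19 = 21.615589
x = r cos θ + √(L² − h²) = 21.595692 + 196.816580 = 218.412272

218.4123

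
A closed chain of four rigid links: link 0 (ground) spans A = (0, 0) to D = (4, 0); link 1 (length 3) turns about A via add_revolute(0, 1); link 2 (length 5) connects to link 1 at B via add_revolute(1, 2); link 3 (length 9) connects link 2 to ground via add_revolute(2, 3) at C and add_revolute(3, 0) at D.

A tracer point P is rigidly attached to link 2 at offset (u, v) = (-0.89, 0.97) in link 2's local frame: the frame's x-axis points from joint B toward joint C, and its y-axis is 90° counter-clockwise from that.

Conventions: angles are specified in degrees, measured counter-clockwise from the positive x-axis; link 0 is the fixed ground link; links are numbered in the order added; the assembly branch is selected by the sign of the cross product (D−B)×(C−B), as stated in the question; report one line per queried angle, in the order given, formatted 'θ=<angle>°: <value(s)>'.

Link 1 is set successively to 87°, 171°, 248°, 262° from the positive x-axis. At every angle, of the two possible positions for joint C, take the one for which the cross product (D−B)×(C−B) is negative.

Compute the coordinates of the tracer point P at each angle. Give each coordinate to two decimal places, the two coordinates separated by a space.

A=(0,0), D=(4.00,0)
θ=87°: B = A + 3.00·(cos87°, sin87°) = (0.1570, 2.9959)
θ=87°: |BD| = 4.8728
θ=87°: circle(B,5.00) ∩ circle(D,9.00): a=-3.3098, h=3.7477
θ=87°:   candidates: C₊=(-0.1492,7.9865) cross=18.262; C₋=(-4.7575,2.0752) cross=-18.262
θ=87°:   branch - wants cross < 0 → take C=(-4.7575,2.0752) (cross=-18.262)
θ=87°: ex = (C−B)/|BC| = (-0.9829,-0.1841); ey = (0.1841,-0.9829)
θ=87°: P = B + -0.89·ex + 0.97·ey = (1.2104,2.2064)
θ=171°: B = A + 3.00·(cos171°, sin171°) = (-2.9631, 0.4693)
θ=171°: |BD| = 6.9789
θ=171°: circle(B,5.00) ∩ circle(D,9.00): a=-0.5227, h=4.9726
θ=171°:   candidates: C₊=(-3.1502,5.4658) cross=34.703; C₋=(-3.8190,-4.4569) cross=-34.703
θ=171°:   branch - wants cross < 0 → take C=(-3.8190,-4.4569) (cross=-34.703)
θ=171°: ex = (C−B)/|BC| = (-0.1712,-0.9852); ey = (0.9852,-0.1712)
θ=171°: P = B + -0.89·ex + 0.97·ey = (-1.8550,1.1801)
θ=248°: B = A + 3.00·(cos248°, sin248°) = (-1.1238, -2.7816)
θ=248°: |BD| = 5.8301
θ=248°: circle(B,5.00) ∩ circle(D,9.00): a=-1.8876, h=4.6300
θ=248°:   candidates: C₊=(-4.9917,0.3870) cross=26.994; C₋=(-0.5737,-7.7512) cross=-26.994
θ=248°:   branch - wants cross < 0 → take C=(-0.5737,-7.7512) (cross=-26.994)
θ=248°: ex = (C−B)/|BC| = (0.1100,-0.9939); ey = (0.9939,0.1100)
θ=248°: P = B + -0.89·ex + 0.97·ey = (-0.2576,-1.7902)
θ=262°: B = A + 3.00·(cos262°, sin262°) = (-0.4175, -2.9708)
θ=262°: |BD| = 5.3235
θ=262°: circle(B,5.00) ∩ circle(D,9.00): a=-2.5979, h=4.2721
θ=262°:   candidates: C₊=(-4.9573,-0.8755) cross=22.743; C₋=(-0.1892,-7.9656) cross=-22.743
θ=262°:   branch - wants cross < 0 → take C=(-0.1892,-7.9656) (cross=-22.743)
θ=262°: ex = (C−B)/|BC| = (0.0457,-0.9990); ey = (0.9990,0.0457)
θ=262°: P = B + -0.89·ex + 0.97·ey = (0.5108,-2.0374)

θ=87°: 1.21 2.21
θ=171°: -1.86 1.18
θ=248°: -0.26 -1.79
θ=262°: 0.51 -2.04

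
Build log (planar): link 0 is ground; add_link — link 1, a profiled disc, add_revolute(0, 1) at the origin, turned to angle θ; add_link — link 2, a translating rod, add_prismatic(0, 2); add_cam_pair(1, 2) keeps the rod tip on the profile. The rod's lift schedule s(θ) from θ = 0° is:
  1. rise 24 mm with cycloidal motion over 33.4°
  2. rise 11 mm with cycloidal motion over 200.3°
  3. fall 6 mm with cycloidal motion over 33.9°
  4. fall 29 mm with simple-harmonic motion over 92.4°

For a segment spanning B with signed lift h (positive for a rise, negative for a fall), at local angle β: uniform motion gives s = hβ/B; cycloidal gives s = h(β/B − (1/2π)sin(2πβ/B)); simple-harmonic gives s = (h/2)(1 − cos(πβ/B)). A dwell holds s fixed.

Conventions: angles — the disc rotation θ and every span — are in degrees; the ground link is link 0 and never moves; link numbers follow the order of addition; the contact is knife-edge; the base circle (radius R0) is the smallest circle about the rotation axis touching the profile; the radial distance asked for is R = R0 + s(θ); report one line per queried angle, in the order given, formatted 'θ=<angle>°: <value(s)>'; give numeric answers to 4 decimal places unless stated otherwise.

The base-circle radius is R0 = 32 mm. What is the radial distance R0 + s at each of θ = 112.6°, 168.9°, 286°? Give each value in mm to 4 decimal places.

seg 1 [0°–33.4°] cycloidal, h=24: full span → s += 24 → s = 24.0000
seg 2 [33.4°–233.7°] cycloidal, h=11: θ=112.6° here. β=79.2, B=200.3. 11·(0.3954 − sin(2π·0.3954)/(2π)) = 3.2800 → s = 27.2800
seg 2 [33.4°–233.7°] cycloidal, h=11: θ=168.9° here. β=135.5, B=200.3. 11·(0.6765 − sin(2π·0.6765)/(2π)) = 9.0086 → s = 33.0086
seg 2 [33.4°–233.7°] cycloidal, h=11: full span → s += 11 → s = 35.0000
seg 3 [233.7°–267.6°] cycloidal, h=-6: full span → s += -6 → s = 29.0000
seg 4 [267.6°–360°] simple-harmonic, h=-29: θ=286° here. β=18.4, B=92.4. -29/2·(1 − cos(π·0.1991)) = -2.7461 → s = 26.2539
θ=112.6°: R = R0 + s = 32 + 27.2800 = 59.2800
θ=168.9°: R = R0 + s = 32 + 33.0086 = 65.0086
θ=286°: R = R0 + s = 32 + 26.2539 = 58.2539

θ=112.6°: 59.2800
θ=168.9°: 65.0086
θ=286°: 58.2539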